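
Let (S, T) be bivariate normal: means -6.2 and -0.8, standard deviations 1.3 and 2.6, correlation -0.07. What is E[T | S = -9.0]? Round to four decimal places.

The regression of T on S has slope ρ·σ_T/σ_S and passes through (μ_S, μ_T).
E[T | S=-9.0] = -0.8 + (-0.07)·(2.6/1.3)·(-9.0 − (-6.2)) = -0.8 + (-0.14)·(-2.8) = -0.4080.

-0.4080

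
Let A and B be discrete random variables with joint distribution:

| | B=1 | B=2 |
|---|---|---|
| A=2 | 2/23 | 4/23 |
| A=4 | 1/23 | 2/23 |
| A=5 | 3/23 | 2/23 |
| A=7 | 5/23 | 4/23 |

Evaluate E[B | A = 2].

5/3

P(A = 2) = 6/23.
Summing B·P(A=x,B=y) over the conditioning event gives 10/23.
E[B | A = 2] = (10/23) / (6/23) = 5/3.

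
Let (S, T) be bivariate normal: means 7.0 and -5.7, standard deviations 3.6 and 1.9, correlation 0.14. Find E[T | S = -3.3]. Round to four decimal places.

-6.4611

For a bivariate normal, E[T | S=x] = μ_T + ρ·(σ_T/σ_S)·(x − μ_S).
E[T | S=-3.3] = -5.7 + (0.14)·(1.9/3.6)·(-3.3 − (7.0)) = -5.7 + (0.073889)·(-10.3) = -6.4611.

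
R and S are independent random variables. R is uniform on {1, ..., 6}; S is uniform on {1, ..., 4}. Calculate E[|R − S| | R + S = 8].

2

P(R + S = 8) = 1/8.
Summing |R−S|·P(x,y) over outcomes with R + S = 8 gives 1/4.
E[|R − S| | R + S = 8] = (1/4) / (1/8) = 2.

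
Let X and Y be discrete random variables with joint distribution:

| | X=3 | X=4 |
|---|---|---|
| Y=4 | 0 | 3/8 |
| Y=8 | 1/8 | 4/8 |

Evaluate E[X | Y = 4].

P(Y = 4) = 3/8.
Σ X·P over the event = 4·(3/8) = 3/2.
E[X | Y = 4] = (3/2) / (3/8) = 4.

4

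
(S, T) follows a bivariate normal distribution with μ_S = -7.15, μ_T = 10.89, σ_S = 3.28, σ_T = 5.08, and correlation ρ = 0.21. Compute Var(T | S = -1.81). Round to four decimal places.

24.6683

Var(T | S=x) = (1 − ρ²)·σ_T².
Var(T | S=-1.81) = (5.08)²·(1 − (0.21)²) = 25.8064·0.9559 = 24.6683.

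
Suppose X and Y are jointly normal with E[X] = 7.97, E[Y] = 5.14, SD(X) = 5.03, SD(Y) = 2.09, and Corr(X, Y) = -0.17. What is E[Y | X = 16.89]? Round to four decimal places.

4.5099

E[Y | X=x] = μ_Y + ρ(σ_Y/σ_X)(x − μ_X) for jointly normal variables.
E[Y | X=16.89] = 5.14 + (-0.17)·(2.09/5.03)·(16.89 − (7.97)) = 5.14 + (-0.070636)·(8.92) = 4.5099.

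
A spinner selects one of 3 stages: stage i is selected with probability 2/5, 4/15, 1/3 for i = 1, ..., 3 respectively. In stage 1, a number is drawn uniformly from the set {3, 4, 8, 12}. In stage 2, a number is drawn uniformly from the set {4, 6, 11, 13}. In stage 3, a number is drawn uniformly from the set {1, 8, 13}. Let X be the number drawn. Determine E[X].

667/90

E[X | stage 1] = (3+4+8+12)/4 = 27/4.
E[X | stage 2] = (4+6+11+13)/4 = 17/2.
E[X | stage 3] = (1+8+13)/3 = 22/3.
By the law of total expectation,
E[X] = (2/5)·(27/4) + (4/15)·(17/2) + (1/3)·(22/3) = 667/90.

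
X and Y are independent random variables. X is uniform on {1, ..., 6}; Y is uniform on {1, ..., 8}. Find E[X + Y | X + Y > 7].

P(X + Y > 7) = 9/16.
Summing (X+Y)·P(x,y) over outcomes with X + Y > 7 gives 17/3.
E[X + Y | X + Y > 7] = (17/3) / (9/16) = 272/27.

272/27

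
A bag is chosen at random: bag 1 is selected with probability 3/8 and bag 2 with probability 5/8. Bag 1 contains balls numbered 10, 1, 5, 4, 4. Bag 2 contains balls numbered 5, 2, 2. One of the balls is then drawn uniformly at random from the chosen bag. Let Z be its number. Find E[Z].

147/40

E[Z | bag 1] = (10+1+5+4+4)/5 = 24/5.
E[Z | bag 2] = (5+2+2)/3 = 3.
E[Z] = (3/8)·(24/5) + (5/8)·(3) = 147/40.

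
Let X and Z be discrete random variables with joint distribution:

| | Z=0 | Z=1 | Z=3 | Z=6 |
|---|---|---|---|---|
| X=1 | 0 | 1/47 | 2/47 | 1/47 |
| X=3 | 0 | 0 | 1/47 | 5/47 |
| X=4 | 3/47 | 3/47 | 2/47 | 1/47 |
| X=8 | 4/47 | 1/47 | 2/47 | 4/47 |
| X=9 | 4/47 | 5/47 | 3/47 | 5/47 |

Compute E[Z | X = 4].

P(X = 4) = 9/47.
Summing Z·P(X=x,Z=y) over the conditioning event gives 15/47.
E[Z | X = 4] = (15/47) / (9/47) = 5/3.

5/3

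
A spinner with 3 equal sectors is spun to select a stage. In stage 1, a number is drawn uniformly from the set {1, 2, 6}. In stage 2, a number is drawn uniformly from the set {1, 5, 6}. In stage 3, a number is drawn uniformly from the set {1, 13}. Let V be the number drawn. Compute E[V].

14/3

E[V | stage 1] = (1+2+6)/3 = 3.
E[V | stage 2] = (1+5+6)/3 = 4.
E[V | stage 3] = (1+13)/2 = 7.
By the law of total expectation,
E[V] = (1/3)·(3) + (1/3)·(4) + (1/3)·(7) = 14/3.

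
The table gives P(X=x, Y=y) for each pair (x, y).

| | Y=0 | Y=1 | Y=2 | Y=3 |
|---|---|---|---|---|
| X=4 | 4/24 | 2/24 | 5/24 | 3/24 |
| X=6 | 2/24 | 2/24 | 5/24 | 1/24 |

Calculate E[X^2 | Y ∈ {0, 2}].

99/4

P(Y ∈ {0, 2}) = 2/3.
Σ X^2·P over the event = 16·(4/24) + 16·(5/24) + 36·(2/24) + 36·(5/24) = 33/2.
E[X^2 | Y ∈ {0, 2}] = (33/2) / (2/3) = 99/4.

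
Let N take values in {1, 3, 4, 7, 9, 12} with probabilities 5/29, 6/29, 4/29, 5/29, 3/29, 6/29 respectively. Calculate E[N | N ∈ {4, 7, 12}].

P(N ∈ {4, 7, 12}) = 15/29.
Σ over the event: 4·4/29 + 7·5/29 + 12·6/29 = 123/29.
E[N | N ∈ {4, 7, 12}] = (123/29) / (15/29) = 41/5.

41/5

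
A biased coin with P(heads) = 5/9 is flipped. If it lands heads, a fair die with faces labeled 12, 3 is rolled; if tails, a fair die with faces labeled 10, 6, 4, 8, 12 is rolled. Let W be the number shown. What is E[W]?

E[W | heads] = (12+3)/2 = 15/2.
E[W | tails] = (10+6+4+8+12)/5 = 8.
By the law of total expectation,
E[W] = (5/9)·(15/2) + (4/9)·(8) = 139/18.

139/18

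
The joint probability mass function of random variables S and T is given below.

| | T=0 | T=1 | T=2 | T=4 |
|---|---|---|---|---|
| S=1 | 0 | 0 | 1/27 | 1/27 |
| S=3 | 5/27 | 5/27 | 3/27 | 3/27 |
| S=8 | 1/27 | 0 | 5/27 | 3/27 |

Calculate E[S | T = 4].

34/7

P(T = 4) = 7/27.
Σ S·P over the event = 1·(1/27) + 3·(3/27) + 8·(3/27) = 34/27.
E[S | T = 4] = (34/27) / (7/27) = 34/7.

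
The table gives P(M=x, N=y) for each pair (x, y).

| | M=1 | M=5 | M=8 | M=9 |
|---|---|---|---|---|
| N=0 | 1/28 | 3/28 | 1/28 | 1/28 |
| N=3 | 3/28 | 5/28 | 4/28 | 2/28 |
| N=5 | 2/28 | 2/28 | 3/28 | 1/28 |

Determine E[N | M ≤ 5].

P(M ≤ 5) = 4/7.
Σ N·P over the event = 0·(1/28) + 3·(3/28) + 5·(2/28) + 0·(3/28) + 3·(5/28) + 5·(2/28) = 11/7.
E[N | M ≤ 5] = (11/7) / (4/7) = 11/4.

11/4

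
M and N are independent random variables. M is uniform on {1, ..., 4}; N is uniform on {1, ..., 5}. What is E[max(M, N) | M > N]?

Outcomes with M > N: (2,1), (3,1), (3,2), (4,1), (4,2), (4,3), each with probability 1/20.
E[max(M, N) | M > N] = (2 + 3 + 3 + 4 + 4 + 4) / 6 = 10/3.

10/3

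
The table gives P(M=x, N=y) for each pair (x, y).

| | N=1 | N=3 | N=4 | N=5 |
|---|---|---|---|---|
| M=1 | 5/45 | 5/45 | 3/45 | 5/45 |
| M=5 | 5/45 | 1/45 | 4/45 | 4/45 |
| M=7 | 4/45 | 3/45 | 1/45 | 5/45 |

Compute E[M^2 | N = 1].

163/7

P(N = 1) = 14/45.
Σ M^2·P over the event = 1·(5/45) + 25·(5/45) + 49·(4/45) = 326/45.
E[M^2 | N = 1] = (326/45) / (14/45) = 163/7.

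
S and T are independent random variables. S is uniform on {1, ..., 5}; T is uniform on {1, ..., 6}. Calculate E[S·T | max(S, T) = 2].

Outcomes with max(S, T) = 2: (1,2), (2,1), (2,2), each with probability 1/30.
E[S·T | max(S, T) = 2] = (2 + 2 + 4) / 3 = 8/3.

8/3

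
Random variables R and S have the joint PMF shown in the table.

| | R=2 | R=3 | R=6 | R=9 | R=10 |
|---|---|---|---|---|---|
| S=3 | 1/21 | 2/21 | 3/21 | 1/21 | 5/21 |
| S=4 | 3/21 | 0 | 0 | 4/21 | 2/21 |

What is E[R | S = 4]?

62/9

P(S = 4) = 3/7.
Σ R·P over the event = 2·(3/21) + 9·(4/21) + 10·(2/21) = 62/21.
E[R | S = 4] = (62/21) / (3/7) = 62/9.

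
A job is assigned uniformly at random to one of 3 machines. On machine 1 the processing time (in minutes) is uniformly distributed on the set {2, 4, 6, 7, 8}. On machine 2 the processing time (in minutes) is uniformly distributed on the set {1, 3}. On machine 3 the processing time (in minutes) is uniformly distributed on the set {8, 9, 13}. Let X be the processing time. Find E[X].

29/5

E[X | machine 1] = (2+4+6+7+8)/5 = 27/5.
E[X | machine 2] = (1+3)/2 = 2.
E[X | machine 3] = (8+9+13)/3 = 10.
E[X] = (1/3)·(27/5) + (1/3)·(2) + (1/3)·(10) = 29/5.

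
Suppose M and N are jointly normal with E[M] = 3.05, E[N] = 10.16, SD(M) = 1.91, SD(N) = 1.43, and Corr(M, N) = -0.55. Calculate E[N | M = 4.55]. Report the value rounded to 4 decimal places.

9.5423

The regression of N on M has slope ρ·σ_N/σ_M and passes through (μ_M, μ_N).
E[N | M=4.55] = 10.16 + (-0.55)·(1.43/1.91)·(4.55 − (3.05)) = 10.16 + (-0.41178)·(1.5) = 9.5423.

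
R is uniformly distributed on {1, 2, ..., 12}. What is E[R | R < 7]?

Given R < 7, R is equally likely to be any of {1, 2, 3, 4, 5, 6}.
E[R | R < 7] = (1 + 2 + 3 + 4 + 5 + 6) / 6 = 7/2.

7/2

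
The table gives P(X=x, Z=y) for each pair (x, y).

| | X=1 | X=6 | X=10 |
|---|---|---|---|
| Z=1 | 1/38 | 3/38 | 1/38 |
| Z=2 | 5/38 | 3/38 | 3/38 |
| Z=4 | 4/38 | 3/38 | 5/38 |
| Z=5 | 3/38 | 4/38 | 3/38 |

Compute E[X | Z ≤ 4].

11/2

P(Z ≤ 4) = 14/19.
Summing X·P(X=x,Z=y) over the conditioning event gives 77/19.
E[X | Z ≤ 4] = (77/19) / (14/19) = 11/2.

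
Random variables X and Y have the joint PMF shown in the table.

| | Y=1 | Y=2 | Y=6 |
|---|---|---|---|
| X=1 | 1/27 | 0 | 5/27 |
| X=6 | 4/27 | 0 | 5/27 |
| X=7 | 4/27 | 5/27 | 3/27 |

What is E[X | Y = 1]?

53/9

P(Y = 1) = 1/3.
Summing X·P(X=x,Y=y) over the conditioning event gives 53/27.
E[X | Y = 1] = (53/27) / (1/3) = 53/9.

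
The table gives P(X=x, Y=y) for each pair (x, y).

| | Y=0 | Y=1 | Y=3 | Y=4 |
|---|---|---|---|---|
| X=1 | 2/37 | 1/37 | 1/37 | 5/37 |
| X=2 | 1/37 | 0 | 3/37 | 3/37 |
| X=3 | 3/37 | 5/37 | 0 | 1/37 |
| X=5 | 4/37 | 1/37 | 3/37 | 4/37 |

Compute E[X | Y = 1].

P(Y = 1) = 7/37.
Σ X·P over the event = 1·(1/37) + 3·(5/37) + 5·(1/37) = 21/37.
E[X | Y = 1] = (21/37) / (7/37) = 3.

3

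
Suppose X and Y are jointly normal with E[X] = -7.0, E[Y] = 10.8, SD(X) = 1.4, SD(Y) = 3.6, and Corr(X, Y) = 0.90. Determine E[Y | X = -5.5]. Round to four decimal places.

For a bivariate normal, E[Y | X=x] = μ_Y + ρ·(σ_Y/σ_X)·(x − μ_X).
E[Y | X=-5.5] = 10.8 + (0.90)·(3.6/1.4)·(-5.5 − (-7.0)) = 10.8 + (2.31429)·(1.5) = 14.2714.

14.2714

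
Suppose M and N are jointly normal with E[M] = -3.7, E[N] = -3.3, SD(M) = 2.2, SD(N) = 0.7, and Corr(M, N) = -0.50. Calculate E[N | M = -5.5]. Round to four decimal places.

E[N | M=x] = μ_N + ρ(σ_N/σ_M)(x − μ_M) for jointly normal variables.
E[N | M=-5.5] = -3.3 + (-0.50)·(0.7/2.2)·(-5.5 − (-3.7)) = -3.3 + (-0.15909)·(-1.8) = -3.0136.

-3.0136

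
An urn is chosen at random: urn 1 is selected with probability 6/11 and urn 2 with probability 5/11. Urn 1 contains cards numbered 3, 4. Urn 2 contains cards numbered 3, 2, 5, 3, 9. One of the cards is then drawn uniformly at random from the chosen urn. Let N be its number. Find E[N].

E[N | urn 1] = (3+4)/2 = 7/2.
E[N | urn 2] = (3+2+5+3+9)/5 = 22/5.
By the law of total expectation,
E[N] = (6/11)·(7/2) + (5/11)·(22/5) = 43/11.

43/11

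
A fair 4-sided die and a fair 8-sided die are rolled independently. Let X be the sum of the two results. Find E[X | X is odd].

7

P(X is odd) = 1/2.
Σ over the event: 3·1/16 + 5·1/8 + 7·1/8 + 9·1/8 + 11·1/16 = 7/2.
E[X | X is odd] = (7/2) / (1/2) = 7.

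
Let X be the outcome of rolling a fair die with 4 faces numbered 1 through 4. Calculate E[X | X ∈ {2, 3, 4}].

P(X ∈ {2, 3, 4}) = 3/4.
Σ over the event: 2·1/4 + 3·1/4 + 4·1/4 = 9/4.
E[X | X ∈ {2, 3, 4}] = (9/4) / (3/4) = 3.

3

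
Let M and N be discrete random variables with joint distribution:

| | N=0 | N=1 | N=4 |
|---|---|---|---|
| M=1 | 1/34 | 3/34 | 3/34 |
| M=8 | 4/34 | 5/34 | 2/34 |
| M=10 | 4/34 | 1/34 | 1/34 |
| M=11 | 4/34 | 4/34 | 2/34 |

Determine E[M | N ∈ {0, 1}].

107/13

P(N ∈ {0, 1}) = 13/17.
Σ M·P over the event = 1·(1/34) + 1·(3/34) + 8·(4/34) + 8·(5/34) + 10·(4/34) + 10·(1/34) + 11·(4/34) + 11·(4/34) = 107/17.
E[M | N ∈ {0, 1}] = (107/17) / (13/17) = 107/13.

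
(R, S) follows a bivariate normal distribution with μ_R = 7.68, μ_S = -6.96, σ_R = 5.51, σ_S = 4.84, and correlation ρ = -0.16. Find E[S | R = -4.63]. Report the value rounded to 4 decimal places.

For a bivariate normal, E[S | R=x] = μ_S + ρ·(σ_S/σ_R)·(x − μ_R).
E[S | R=-4.63] = -6.96 + (-0.16)·(4.84/5.51)·(-4.63 − (7.68)) = -6.96 + (-0.140544)·(-12.31) = -5.2299.

-5.2299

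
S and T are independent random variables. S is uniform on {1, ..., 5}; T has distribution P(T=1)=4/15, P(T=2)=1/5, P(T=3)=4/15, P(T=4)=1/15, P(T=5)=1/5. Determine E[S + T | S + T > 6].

207/26

P(S + T > 6) = 26/75.
Summing (S+T)·P(x,y) over outcomes with S + T > 6 gives 69/25.
E[S + T | S + T > 6] = (69/25) / (26/75) = 207/26.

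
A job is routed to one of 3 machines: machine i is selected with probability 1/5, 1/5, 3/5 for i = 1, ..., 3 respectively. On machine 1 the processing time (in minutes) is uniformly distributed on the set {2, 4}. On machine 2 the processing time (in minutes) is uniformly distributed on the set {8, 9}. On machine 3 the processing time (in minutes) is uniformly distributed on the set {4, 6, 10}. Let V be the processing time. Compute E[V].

63/10

E[V | machine 1] = (2+4)/2 = 3.
E[V | machine 2] = (8+9)/2 = 17/2.
E[V | machine 3] = (4+6+10)/3 = 20/3.
By the law of total expectation,
E[V] = (1/5)·(3) + (1/5)·(17/2) + (3/5)·(20/3) = 63/10.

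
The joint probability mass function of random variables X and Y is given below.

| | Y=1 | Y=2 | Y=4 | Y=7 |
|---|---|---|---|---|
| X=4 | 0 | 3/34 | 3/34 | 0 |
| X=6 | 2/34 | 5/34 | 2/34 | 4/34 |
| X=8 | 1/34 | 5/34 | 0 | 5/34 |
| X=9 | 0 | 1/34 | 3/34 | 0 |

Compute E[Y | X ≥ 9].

P(X ≥ 9) = 2/17.
Σ Y·P over the event = 2·(1/34) + 4·(3/34) = 7/17.
E[Y | X ≥ 9] = (7/17) / (2/17) = 7/2.

7/2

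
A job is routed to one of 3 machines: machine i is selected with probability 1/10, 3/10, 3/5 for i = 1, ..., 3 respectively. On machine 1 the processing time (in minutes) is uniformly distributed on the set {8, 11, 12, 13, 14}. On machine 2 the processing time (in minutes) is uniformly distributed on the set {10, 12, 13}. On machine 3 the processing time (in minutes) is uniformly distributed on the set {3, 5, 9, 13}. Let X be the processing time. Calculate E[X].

229/25

E[X | machine 1] = (8+11+12+13+14)/5 = 58/5.
E[X | machine 2] = (10+12+13)/3 = 35/3.
E[X | machine 3] = (3+5+9+13)/4 = 15/2.
E[X] = (1/10)·(58/5) + (3/10)·(35/3) + (3/5)·(15/2) = 229/25.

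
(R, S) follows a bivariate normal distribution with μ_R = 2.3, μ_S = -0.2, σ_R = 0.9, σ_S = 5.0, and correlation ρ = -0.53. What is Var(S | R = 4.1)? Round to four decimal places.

Var(S | R=x) = (1 − ρ²)·σ_S².
Var(S | R=4.1) = (5.0)²·(1 − (-0.53)²) = 25·0.7191 = 17.9775.

17.9775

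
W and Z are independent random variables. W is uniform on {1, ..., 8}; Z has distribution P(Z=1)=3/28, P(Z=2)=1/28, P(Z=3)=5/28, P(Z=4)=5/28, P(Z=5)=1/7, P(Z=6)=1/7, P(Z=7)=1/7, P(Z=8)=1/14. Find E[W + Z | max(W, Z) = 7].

273/25

P(max(W, Z) = 7) = 25/112.
Summing (W+Z)·P(x,y) over outcomes with max(W, Z) = 7 gives 39/16.
E[W + Z | max(W, Z) = 7] = (39/16) / (25/112) = 273/25.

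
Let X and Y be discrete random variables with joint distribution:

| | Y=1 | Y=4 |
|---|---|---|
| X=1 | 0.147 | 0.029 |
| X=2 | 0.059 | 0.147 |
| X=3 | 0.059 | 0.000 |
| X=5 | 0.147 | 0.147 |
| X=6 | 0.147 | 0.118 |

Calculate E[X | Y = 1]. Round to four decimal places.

3.6834

P(Y = 1) = 0.559.
Σ X·P over the event = 1·(0.147) + 2·(0.059) + 3·(0.059) + 5·(0.147) + 6·(0.147) = 2.059.
E[X | Y = 1] = (2.059) / (0.559) = 3.6834.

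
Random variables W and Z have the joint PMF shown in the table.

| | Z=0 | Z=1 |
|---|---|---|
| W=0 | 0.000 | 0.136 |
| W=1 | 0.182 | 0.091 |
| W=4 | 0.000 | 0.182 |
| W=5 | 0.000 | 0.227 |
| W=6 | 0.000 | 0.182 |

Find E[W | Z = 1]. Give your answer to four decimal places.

3.7237

P(Z = 1) = 0.818.
Σ W·P over the event = 0·(0.136) + 1·(0.091) + 4·(0.182) + 5·(0.227) + 6·(0.182) = 3.046.
E[W | Z = 1] = (3.046) / (0.818) = 3.7237.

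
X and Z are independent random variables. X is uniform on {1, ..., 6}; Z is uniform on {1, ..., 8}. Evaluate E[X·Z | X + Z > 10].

69/2

Outcomes with X + Z > 10: (3,8), (4,7), (4,8), (5,6), (5,7), (5,8), (6,5), (6,6), (6,7), (6,8), each with probability 1/48.
E[X·Z | X + Z > 10] = (24 + 28 + 32 + 30 + 35 + 40 + 30 + 36 + 42 + 48) / 10 = 69/2.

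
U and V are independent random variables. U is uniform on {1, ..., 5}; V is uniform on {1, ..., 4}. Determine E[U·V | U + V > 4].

135/14

P(U + V > 4) = 7/10.
Summing UV·P(x,y) over outcomes with U + V > 4 gives 27/4.
E[U·V | U + V > 4] = (27/4) / (7/10) = 135/14.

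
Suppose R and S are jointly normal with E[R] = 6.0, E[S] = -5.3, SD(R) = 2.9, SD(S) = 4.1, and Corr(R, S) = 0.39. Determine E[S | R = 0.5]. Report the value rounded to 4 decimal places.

E[S | R=x] = μ_S + ρ(σ_S/σ_R)(x − μ_R) for jointly normal variables.
E[S | R=0.5] = -5.3 + (0.39)·(4.1/2.9)·(0.5 − (6.0)) = -5.3 + (0.55138)·(-5.5) = -8.3326.

-8.3326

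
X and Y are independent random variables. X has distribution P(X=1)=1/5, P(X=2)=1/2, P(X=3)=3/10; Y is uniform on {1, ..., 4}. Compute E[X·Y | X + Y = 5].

28/5

P(X + Y = 5) = 1/4.
Summing XY·P(x,y) over outcomes with X + Y = 5 gives 7/5.
E[X·Y | X + Y = 5] = (7/5) / (1/4) = 28/5.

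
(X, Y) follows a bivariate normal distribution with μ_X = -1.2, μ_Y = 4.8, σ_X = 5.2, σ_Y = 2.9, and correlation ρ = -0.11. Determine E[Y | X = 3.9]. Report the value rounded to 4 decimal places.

E[Y | X=x] = μ_Y + ρ(σ_Y/σ_X)(x − μ_X) for jointly normal variables.
E[Y | X=3.9] = 4.8 + (-0.11)·(2.9/5.2)·(3.9 − (-1.2)) = 4.8 + (-0.061346)·(5.1) = 4.4871.

4.4871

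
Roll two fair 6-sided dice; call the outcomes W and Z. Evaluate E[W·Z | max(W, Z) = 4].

64/7

Outcomes with max(W, Z) = 4: (1,4), (2,4), (3,4), (4,1), (4,2), (4,3), (4,4), each with probability 1/36.
E[W·Z | max(W, Z) = 4] = (4 + 8 + 12 + 4 + 8 + 12 + 16) / 7 = 64/7.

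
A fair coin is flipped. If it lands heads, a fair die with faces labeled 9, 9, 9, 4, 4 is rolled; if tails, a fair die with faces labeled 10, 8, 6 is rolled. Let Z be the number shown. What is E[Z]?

E[Z | heads] = (9+9+9+4+4)/5 = 7.
E[Z | tails] = (10+8+6)/3 = 8.
By the law of total expectation,
E[Z] = (1/2)·(7) + (1/2)·(8) = 15/2.

15/2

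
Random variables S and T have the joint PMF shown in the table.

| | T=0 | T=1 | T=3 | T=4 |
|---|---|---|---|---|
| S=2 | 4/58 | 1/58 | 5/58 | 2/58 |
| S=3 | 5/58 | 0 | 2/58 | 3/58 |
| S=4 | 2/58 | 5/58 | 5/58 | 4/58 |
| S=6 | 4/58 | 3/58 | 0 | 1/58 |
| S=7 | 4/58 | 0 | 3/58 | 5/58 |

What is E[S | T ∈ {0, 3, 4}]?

30/7

P(T ∈ {0, 3, 4}) = 49/58.
Summing S·P(S=x,T=y) over the conditioning event gives 105/29.
E[S | T ∈ {0, 3, 4}] = (105/29) / (49/58) = 30/7.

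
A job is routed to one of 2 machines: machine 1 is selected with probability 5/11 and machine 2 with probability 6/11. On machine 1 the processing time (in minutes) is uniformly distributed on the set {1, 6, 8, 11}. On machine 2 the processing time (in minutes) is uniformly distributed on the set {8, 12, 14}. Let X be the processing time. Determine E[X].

201/22

E[X | machine 1] = (1+6+8+11)/4 = 13/2.
E[X | machine 2] = (8+12+14)/3 = 34/3.
E[X] = (5/11)·(13/2) + (6/11)·(34/3) = 201/22.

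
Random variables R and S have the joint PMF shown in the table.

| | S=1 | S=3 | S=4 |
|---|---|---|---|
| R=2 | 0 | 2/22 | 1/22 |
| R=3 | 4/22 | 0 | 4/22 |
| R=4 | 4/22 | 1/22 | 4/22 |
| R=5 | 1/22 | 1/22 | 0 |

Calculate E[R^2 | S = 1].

P(S = 1) = 9/22.
Summing R^2·P(R=x,S=y) over the conditioning event gives 125/22.
E[R^2 | S = 1] = (125/22) / (9/22) = 125/9.

125/9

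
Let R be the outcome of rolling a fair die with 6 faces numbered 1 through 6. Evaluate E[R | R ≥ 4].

Given R ≥ 4, R is equally likely to be any of {4, 5, 6}.
E[R | R ≥ 4] = (4 + 5 + 6) / 3 = 5.

5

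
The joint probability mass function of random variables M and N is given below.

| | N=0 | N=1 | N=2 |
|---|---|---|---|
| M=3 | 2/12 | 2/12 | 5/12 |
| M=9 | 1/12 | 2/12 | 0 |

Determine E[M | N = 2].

3

P(N = 2) = 5/12.
Σ M·P over the event = 3·(5/12) = 5/4.
E[M | N = 2] = (5/4) / (5/12) = 3.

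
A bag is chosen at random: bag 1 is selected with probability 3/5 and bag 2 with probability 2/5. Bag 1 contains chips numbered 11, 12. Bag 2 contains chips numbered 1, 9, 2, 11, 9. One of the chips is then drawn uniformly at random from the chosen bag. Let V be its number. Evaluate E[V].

473/50

E[V | bag 1] = (11+12)/2 = 23/2.
E[V | bag 2] = (1+9+2+11+9)/5 = 32/5.
By the law of total expectation,
E[V] = (3/5)·(23/2) + (2/5)·(32/5) = 473/50.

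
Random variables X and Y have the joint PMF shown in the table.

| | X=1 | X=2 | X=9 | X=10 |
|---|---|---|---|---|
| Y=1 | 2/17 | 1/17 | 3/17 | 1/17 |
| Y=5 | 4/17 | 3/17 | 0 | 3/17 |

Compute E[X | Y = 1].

P(Y = 1) = 7/17.
Σ X·P over the event = 1·(2/17) + 2·(1/17) + 9·(3/17) + 10·(1/17) = 41/17.
E[X | Y = 1] = (41/17) / (7/17) = 41/7.

41/7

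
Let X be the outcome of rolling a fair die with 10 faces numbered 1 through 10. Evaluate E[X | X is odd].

5

Given X is odd, X is equally likely to be any of {1, 3, 5, 7, 9}.
E[X | X is odd] = (1 + 3 + 5 + 7 + 9) / 5 = 5.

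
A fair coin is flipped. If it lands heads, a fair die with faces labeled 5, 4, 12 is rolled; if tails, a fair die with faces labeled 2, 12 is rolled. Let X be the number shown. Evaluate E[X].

7

E[X | heads] = (5+4+12)/3 = 7.
E[X | tails] = (2+12)/2 = 7.
E[X] = (1/2)·(7) + (1/2)·(7) = 7.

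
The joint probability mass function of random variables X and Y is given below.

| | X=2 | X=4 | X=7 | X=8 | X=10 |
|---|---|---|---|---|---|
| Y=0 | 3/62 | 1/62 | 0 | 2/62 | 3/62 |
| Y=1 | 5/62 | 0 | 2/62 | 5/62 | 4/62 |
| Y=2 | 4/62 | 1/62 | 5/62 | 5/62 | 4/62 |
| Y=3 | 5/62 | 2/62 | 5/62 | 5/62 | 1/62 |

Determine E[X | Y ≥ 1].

334/53

P(Y ≥ 1) = 53/62.
Summing X·P(X=x,Y=y) over the conditioning event gives 167/31.
E[X | Y ≥ 1] = (167/31) / (53/62) = 334/53.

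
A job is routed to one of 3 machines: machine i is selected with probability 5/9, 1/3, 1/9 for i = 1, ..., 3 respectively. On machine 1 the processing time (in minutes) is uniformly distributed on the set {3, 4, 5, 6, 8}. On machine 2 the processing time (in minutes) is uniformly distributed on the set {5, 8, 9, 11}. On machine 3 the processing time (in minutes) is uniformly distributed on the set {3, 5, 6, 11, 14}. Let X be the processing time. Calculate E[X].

1171/180

E[X | machine 1] = (3+4+5+6+8)/5 = 26/5.
E[X | machine 2] = (5+8+9+11)/4 = 33/4.
E[X | machine 3] = (3+5+6+11+14)/5 = 39/5.
E[X] = (5/9)·(26/5) + (1/3)·(33/4) + (1/9)·(39/5) = 1171/180.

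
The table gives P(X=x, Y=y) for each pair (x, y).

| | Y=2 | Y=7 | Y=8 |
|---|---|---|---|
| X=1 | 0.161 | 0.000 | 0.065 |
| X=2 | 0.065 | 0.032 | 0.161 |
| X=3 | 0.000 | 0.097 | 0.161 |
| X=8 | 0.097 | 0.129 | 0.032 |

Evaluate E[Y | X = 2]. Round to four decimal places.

6.3643

P(X = 2) = 0.258.
Σ Y·P over the event = 2·(0.065) + 7·(0.032) + 8·(0.161) = 1.642.
E[Y | X = 2] = (1.642) / (0.258) = 6.3643.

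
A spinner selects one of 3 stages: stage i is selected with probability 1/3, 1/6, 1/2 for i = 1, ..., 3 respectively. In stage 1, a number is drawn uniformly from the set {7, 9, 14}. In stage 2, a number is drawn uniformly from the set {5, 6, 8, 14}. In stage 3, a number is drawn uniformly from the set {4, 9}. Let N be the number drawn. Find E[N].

191/24

E[N | stage 1] = (7+9+14)/3 = 10.
E[N | stage 2] = (5+6+8+14)/4 = 33/4.
E[N | stage 3] = (4+9)/2 = 13/2.
By the law of total expectation,
E[N] = (1/3)·(10) + (1/6)·(33/4) + (1/2)·(13/2) = 191/24.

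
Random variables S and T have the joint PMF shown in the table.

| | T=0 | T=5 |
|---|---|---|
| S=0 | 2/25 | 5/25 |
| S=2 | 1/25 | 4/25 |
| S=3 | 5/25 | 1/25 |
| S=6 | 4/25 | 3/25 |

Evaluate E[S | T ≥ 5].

29/13

P(T ≥ 5) = 13/25.
Σ S·P over the event = 0·(5/25) + 2·(4/25) + 3·(1/25) + 6·(3/25) = 29/25.
E[S | T ≥ 5] = (29/25) / (13/25) = 29/13.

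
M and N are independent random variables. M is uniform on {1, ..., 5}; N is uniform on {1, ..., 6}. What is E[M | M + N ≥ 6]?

P(M + N ≥ 6) = 2/3.
Summing M·P(x,y) over outcomes with M + N ≥ 6 gives 7/3.
E[M | M + N ≥ 6] = (7/3) / (2/3) = 7/2.

7/2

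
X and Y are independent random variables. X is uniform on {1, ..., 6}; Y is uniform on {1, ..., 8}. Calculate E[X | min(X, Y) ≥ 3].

P(min(X, Y) ≥ 3) = 1/2.
Summing X·P(x,y) over outcomes with min(X, Y) ≥ 3 gives 9/4.
E[X | min(X, Y) ≥ 3] = (9/4) / (1/2) = 9/2.

9/2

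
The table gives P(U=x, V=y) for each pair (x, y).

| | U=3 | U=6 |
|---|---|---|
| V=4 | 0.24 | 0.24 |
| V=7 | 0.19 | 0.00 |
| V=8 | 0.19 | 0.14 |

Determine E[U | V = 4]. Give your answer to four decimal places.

P(V = 4) = 0.48.
Σ U·P over the event = 3·(0.24) + 6·(0.24) = 2.16.
E[U | V = 4] = (2.16) / (0.48) = 4.5000.

4.5000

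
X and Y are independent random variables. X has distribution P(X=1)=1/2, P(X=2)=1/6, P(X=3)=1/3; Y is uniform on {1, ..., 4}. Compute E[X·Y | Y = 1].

11/6

P(Y = 1) = 1/4.
Summing XY·P(x,y) over outcomes with Y = 1 gives 11/24.
E[X·Y | Y = 1] = (11/24) / (1/4) = 11/6.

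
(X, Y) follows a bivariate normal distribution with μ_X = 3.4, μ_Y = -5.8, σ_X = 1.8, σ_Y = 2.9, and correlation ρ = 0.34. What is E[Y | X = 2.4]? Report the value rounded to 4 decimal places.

-6.3478

The regression of Y on X has slope ρ·σ_Y/σ_X and passes through (μ_X, μ_Y).
E[Y | X=2.4] = -5.8 + (0.34)·(2.9/1.8)·(2.4 − (3.4)) = -5.8 + (0.54778)·(-1) = -6.3478.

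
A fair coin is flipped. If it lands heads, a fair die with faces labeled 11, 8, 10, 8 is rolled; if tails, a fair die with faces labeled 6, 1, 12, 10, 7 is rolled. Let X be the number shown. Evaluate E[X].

E[X | heads] = (11+8+10+8)/4 = 37/4.
E[X | tails] = (6+1+12+10+7)/5 = 36/5.
E[X] = (1/2)·(37/4) + (1/2)·(36/5) = 329/40.

329/40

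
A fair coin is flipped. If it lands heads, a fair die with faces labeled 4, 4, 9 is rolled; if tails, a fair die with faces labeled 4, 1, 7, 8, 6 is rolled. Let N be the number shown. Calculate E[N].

163/30

E[N | heads] = (4+4+9)/3 = 17/3.
E[N | tails] = (4+1+7+8+6)/5 = 26/5.
By the law of total expectation,
E[N] = (1/2)·(17/3) + (1/2)·(26/5) = 163/30.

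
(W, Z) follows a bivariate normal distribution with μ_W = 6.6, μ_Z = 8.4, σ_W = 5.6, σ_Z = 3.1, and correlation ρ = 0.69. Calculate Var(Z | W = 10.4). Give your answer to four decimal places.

5.0347

Var(Z | W=x) = (1 − ρ²)·σ_Z².
Var(Z | W=10.4) = (3.1)²·(1 − (0.69)²) = 9.61·0.5239 = 5.0347.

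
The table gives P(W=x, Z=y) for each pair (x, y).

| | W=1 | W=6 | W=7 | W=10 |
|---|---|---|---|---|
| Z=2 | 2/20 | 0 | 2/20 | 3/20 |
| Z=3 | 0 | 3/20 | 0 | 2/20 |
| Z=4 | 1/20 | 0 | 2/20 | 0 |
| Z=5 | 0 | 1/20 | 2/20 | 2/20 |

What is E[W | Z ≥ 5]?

P(Z ≥ 5) = 1/4.
Summing W·P(W=x,Z=y) over the conditioning event gives 2.
E[W | Z ≥ 5] = (2) / (1/4) = 8.

8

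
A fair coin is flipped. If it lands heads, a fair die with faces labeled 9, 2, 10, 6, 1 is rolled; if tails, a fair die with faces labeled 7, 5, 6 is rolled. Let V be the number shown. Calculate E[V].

29/5

E[V | heads] = (9+2+10+6+1)/5 = 28/5.
E[V | tails] = (7+5+6)/3 = 6.
By the law of total expectation,
E[V] = (1/2)·(28/5) + (1/2)·(6) = 29/5.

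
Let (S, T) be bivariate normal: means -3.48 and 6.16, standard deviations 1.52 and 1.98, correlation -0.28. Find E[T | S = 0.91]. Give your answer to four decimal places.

The regression of T on S has slope ρ·σ_T/σ_S and passes through (μ_S, μ_T).
E[T | S=0.91] = 6.16 + (-0.28)·(1.98/1.52)·(0.91 − (-3.48)) = 6.16 + (-0.36474)·(4.39) = 4.5588.

4.5588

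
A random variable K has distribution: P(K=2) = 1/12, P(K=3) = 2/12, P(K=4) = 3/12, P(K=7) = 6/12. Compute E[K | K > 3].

P(K > 3) = 3/4.
Σ over the event: 4·1/4 + 7·1/2 = 9/2.
E[K | K > 3] = (9/2) / (3/4) = 6.

6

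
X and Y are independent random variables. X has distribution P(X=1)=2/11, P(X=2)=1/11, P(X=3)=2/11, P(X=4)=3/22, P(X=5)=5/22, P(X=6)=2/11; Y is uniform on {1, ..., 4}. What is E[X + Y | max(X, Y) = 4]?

69/11

P(max(X, Y) = 4) = 1/4.
Summing (X+Y)·P(x,y) over outcomes with max(X, Y) = 4 gives 69/44.
E[X + Y | max(X, Y) = 4] = (69/44) / (1/4) = 69/11.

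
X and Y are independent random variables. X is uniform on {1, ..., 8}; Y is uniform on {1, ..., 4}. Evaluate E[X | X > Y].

P(X > Y) = 11/16.
Summing X·P(x,y) over outcomes with X > Y gives 31/8.
E[X | X > Y] = (31/8) / (11/16) = 62/11.

62/11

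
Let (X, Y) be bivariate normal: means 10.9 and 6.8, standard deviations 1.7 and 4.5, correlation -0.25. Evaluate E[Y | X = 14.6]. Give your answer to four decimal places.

For a bivariate normal, E[Y | X=x] = μ_Y + ρ·(σ_Y/σ_X)·(x − μ_X).
E[Y | X=14.6] = 6.8 + (-0.25)·(4.5/1.7)·(14.6 − (10.9)) = 6.8 + (-0.66176)·(3.7) = 4.3515.

4.3515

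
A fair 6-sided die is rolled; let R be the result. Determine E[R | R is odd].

Given R is odd, R is equally likely to be any of {1, 3, 5}.
E[R | R is odd] = (1 + 3 + 5) / 3 = 3.

3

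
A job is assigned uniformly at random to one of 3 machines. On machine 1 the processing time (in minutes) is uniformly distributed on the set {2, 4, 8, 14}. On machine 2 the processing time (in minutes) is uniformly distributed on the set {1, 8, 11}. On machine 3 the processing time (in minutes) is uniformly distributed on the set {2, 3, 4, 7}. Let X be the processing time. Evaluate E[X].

E[X | machine 1] = (2+4+8+14)/4 = 7.
E[X | machine 2] = (1+8+11)/3 = 20/3.
E[X | machine 3] = (2+3+4+7)/4 = 4.
E[X] = (1/3)·(7) + (1/3)·(20/3) + (1/3)·(4) = 53/9.

53/9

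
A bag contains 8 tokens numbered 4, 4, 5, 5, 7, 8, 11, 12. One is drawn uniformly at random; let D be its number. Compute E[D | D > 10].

23/2

P(D > 10) = 1/4.
Σ over the event: 11·1/8 + 12·1/8 = 23/8.
E[D | D > 10] = (23/8) / (1/4) = 23/2.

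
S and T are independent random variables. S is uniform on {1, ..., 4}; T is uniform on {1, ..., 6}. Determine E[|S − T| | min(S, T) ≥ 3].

P(min(S, T) ≥ 3) = 1/3.
Summing |S−T|·P(x,y) over outcomes with min(S, T) ≥ 3 gives 5/12.
E[|S − T| | min(S, T) ≥ 3] = (5/12) / (1/3) = 5/4.

5/4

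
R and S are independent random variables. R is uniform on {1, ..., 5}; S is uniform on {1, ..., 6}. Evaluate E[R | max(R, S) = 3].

12/5

Outcomes with max(R, S) = 3: (1,3), (2,3), (3,1), (3,2), (3,3), each with probability 1/30.
E[R | max(R, S) = 3] = (1 + 2 + 3 + 3 + 3) / 5 = 12/5.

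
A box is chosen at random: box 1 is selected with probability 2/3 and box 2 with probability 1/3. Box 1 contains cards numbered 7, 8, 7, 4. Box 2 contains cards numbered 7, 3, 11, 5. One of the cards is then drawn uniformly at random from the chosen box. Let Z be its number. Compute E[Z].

13/2

E[Z | box 1] = (7+8+7+4)/4 = 13/2.
E[Z | box 2] = (7+3+11+5)/4 = 13/2.
E[Z] = (2/3)·(13/2) + (1/3)·(13/2) = 13/2.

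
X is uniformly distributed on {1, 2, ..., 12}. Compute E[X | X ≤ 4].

Given X ≤ 4, X is equally likely to be any of {1, 2, 3, 4}.
E[X | X ≤ 4] = (1 + 2 + 3 + 4) / 4 = 5/2.

5/2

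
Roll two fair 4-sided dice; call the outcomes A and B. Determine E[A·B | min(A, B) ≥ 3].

49/4

Outcomes with min(A, B) ≥ 3: (3,3), (3,4), (4,3), (4,4), each with probability 1/16.
E[A·B | min(A, B) ≥ 3] = (9 + 12 + 12 + 16) / 4 = 49/4.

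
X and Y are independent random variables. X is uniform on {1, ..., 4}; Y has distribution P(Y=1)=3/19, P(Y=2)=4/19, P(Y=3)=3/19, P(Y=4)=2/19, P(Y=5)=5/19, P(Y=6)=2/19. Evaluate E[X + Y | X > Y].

P(X > Y) = 5/19.
Summing (X+Y)·P(x,y) over outcomes with X > Y gives 101/76.
E[X + Y | X > Y] = (101/76) / (5/19) = 101/20.

101/20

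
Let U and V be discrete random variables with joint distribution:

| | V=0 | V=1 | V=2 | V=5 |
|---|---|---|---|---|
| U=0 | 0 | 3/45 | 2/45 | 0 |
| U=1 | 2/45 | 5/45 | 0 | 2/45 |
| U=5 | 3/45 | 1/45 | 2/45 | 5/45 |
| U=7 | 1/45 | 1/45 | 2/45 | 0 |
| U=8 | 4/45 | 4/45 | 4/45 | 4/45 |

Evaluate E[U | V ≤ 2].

P(V ≤ 2) = 34/45.
Summing U·P(U=x,V=y) over the conditioning event gives 161/45.
E[U | V ≤ 2] = (161/45) / (34/45) = 161/34.

161/34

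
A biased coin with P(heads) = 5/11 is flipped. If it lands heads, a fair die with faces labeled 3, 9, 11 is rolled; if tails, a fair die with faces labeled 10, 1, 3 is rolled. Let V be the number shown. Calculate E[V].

E[V | heads] = (3+9+11)/3 = 23/3.
E[V | tails] = (10+1+3)/3 = 14/3.
By the law of total expectation,
E[V] = (5/11)·(23/3) + (6/11)·(14/3) = 199/33.

199/33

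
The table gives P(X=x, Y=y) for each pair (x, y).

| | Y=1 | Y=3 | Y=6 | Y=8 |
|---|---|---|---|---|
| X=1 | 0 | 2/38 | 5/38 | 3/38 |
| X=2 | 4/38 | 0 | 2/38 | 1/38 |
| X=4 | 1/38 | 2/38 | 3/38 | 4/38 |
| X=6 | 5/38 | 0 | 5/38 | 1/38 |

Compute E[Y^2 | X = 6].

249/11

P(X = 6) = 11/38.
Σ Y^2·P over the event = 1·(5/38) + 36·(5/38) + 64·(1/38) = 249/38.
E[Y^2 | X = 6] = (249/38) / (11/38) = 249/11.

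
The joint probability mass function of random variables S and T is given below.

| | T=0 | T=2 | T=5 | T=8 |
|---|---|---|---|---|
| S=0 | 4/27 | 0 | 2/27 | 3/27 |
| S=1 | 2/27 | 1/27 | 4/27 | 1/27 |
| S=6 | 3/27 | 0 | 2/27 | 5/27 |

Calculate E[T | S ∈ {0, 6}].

P(S ∈ {0, 6}) = 19/27.
Σ T·P over the event = 0·(4/27) + 5·(2/27) + 8·(3/27) + 0·(3/27) + 5·(2/27) + 8·(5/27) = 28/9.
E[T | S ∈ {0, 6}] = (28/9) / (19/27) = 84/19.

84/19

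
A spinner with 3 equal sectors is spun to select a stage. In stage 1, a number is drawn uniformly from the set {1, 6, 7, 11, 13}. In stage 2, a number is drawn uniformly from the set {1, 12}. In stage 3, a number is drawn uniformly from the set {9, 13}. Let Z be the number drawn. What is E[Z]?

E[Z | stage 1] = (1+6+7+11+13)/5 = 38/5.
E[Z | stage 2] = (1+12)/2 = 13/2.
E[Z | stage 3] = (9+13)/2 = 11.
By the law of total expectation,
E[Z] = (1/3)·(38/5) + (1/3)·(13/2) + (1/3)·(11) = 251/30.

251/30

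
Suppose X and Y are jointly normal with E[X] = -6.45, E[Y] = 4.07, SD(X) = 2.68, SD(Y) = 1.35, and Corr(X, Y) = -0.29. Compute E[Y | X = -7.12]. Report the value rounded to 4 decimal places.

4.1679

For a bivariate normal, E[Y | X=x] = μ_Y + ρ·(σ_Y/σ_X)·(x − μ_X).
E[Y | X=-7.12] = 4.07 + (-0.29)·(1.35/2.68)·(-7.12 − (-6.45)) = 4.07 + (-0.14608)·(-0.67) = 4.1679.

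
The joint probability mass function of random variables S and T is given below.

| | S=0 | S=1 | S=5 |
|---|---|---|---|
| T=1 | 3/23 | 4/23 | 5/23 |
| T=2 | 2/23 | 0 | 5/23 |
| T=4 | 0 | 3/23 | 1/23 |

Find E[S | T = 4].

2

P(T = 4) = 4/23.
Summing S·P(S=x,T=y) over the conditioning event gives 8/23.
E[S | T = 4] = (8/23) / (4/23) = 2.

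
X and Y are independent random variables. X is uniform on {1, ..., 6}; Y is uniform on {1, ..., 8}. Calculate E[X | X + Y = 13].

11/2

Outcomes with X + Y = 13: (5,8), (6,7), each with probability 1/48.
E[X | X + Y = 13] = (5 + 6) / 2 = 11/2.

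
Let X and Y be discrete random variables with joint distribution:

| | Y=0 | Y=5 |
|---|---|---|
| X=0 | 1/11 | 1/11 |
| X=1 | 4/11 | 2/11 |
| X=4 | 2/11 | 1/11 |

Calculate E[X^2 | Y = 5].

9/2

P(Y = 5) = 4/11.
Σ X^2·P over the event = 0·(1/11) + 1·(2/11) + 16·(1/11) = 18/11.
E[X^2 | Y = 5] = (18/11) / (4/11) = 9/2.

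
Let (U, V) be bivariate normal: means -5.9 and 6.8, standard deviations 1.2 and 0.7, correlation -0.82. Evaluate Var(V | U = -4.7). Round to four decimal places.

0.1605

Var(V | U=x) = (1 − ρ²)·σ_V².
Var(V | U=-4.7) = (0.7)²·(1 − (-0.82)²) = 0.49·0.3276 = 0.1605.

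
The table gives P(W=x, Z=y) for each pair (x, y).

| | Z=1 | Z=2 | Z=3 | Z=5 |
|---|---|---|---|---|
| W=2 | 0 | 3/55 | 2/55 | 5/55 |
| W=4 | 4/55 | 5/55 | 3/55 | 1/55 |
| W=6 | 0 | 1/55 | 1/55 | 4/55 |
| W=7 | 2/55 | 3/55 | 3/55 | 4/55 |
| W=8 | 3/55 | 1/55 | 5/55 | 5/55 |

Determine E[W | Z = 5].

P(Z = 5) = 19/55.
Summing W·P(W=x,Z=y) over the conditioning event gives 106/55.
E[W | Z = 5] = (106/55) / (19/55) = 106/19.

106/19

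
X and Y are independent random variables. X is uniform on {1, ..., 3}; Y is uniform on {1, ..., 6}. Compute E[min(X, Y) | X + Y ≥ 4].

P(X + Y ≥ 4) = 5/6.
Summing min(X,Y)·P(x,y) over outcomes with X + Y ≥ 4 gives 29/18.
E[min(X, Y) | X + Y ≥ 4] = (29/18) / (5/6) = 29/15.

29/15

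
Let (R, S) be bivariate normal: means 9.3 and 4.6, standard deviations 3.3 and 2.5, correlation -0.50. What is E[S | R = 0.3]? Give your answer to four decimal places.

8.0091

The regression of S on R has slope ρ·σ_S/σ_R and passes through (μ_R, μ_S).
E[S | R=0.3] = 4.6 + (-0.50)·(2.5/3.3)·(0.3 − (9.3)) = 4.6 + (-0.37879)·(-9) = 8.0091.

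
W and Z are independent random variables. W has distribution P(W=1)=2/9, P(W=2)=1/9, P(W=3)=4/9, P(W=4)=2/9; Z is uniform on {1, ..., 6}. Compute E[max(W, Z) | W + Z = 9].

17/3

P(W + Z = 9) = 1/9.
Summing max(W,Z)·P(x,y) over outcomes with W + Z = 9 gives 17/27.
E[max(W, Z) | W + Z = 9] = (17/27) / (1/9) = 17/3.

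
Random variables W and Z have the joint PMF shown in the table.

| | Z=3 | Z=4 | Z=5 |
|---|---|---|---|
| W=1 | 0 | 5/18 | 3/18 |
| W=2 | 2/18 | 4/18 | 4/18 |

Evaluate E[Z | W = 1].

35/8

P(W = 1) = 4/9.
Σ Z·P over the event = 4·(5/18) + 5·(3/18) = 35/18.
E[Z | W = 1] = (35/18) / (4/9) = 35/8.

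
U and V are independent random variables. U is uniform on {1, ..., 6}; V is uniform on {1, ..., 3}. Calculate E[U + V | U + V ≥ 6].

64/9

Outcomes with U + V ≥ 6: (3,3), (4,2), (4,3), (5,1), (5,2), (5,3), (6,1), (6,2), (6,3), each with probability 1/18.
E[U + V | U + V ≥ 6] = (6 + 6 + 7 + 6 + 7 + 8 + 7 + 8 + 9) / 9 = 64/9.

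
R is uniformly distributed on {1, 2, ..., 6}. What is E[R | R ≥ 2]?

4

Given R ≥ 2, R is equally likely to be any of {2, 3, 4, 5, 6}.
E[R | R ≥ 2] = (2 + 3 + 4 + 5 + 6) / 5 = 4.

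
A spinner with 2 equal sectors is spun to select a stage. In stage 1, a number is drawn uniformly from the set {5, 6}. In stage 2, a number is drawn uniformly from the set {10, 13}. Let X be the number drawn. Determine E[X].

E[X | stage 1] = (5+6)/2 = 11/2.
E[X | stage 2] = (10+13)/2 = 23/2.
By the law of total expectation,
E[X] = (1/2)·(11/2) + (1/2)·(23/2) = 17/2.

17/2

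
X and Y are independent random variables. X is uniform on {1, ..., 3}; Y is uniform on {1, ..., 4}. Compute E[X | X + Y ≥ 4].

20/9

Outcomes with X + Y ≥ 4: (1,3), (1,4), (2,2), (2,3), (2,4), (3,1), (3,2), (3,3), (3,4), each with probability 1/12.
E[X | X + Y ≥ 4] = (1 + 1 + 2 + 2 + 2 + 3 + 3 + 3 + 3) / 9 = 20/9.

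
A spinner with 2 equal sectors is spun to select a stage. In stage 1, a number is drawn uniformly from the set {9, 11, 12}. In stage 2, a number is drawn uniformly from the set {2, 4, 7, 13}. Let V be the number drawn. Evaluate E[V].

103/12

E[V | stage 1] = (9+11+12)/3 = 32/3.
E[V | stage 2] = (2+4+7+13)/4 = 13/2.
By the law of total expectation,
E[V] = (1/2)·(32/3) + (1/2)·(13/2) = 103/12.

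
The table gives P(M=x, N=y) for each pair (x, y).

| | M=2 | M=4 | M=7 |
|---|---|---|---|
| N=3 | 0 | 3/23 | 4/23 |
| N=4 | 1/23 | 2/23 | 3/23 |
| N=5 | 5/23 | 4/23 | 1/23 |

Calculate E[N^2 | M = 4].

53/3

P(M = 4) = 9/23.
Σ N^2·P over the event = 9·(3/23) + 16·(2/23) + 25·(4/23) = 159/23.
E[N^2 | M = 4] = (159/23) / (9/23) = 53/3.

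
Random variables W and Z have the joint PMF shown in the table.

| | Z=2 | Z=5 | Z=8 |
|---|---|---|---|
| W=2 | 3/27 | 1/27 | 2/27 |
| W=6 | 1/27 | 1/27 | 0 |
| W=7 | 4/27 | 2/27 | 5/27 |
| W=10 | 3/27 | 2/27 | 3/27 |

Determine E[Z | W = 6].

7/2

P(W = 6) = 2/27.
Summing Z·P(W=x,Z=y) over the conditioning event gives 7/27.
E[Z | W = 6] = (7/27) / (2/27) = 7/2.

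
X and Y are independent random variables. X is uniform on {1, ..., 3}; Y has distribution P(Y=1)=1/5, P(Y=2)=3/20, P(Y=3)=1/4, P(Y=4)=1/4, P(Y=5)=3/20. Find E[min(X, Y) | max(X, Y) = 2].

13/10

P(max(X, Y) = 2) = 1/6.
Summing min(X,Y)·P(x,y) over outcomes with max(X, Y) = 2 gives 13/60.
E[min(X, Y) | max(X, Y) = 2] = (13/60) / (1/6) = 13/10.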